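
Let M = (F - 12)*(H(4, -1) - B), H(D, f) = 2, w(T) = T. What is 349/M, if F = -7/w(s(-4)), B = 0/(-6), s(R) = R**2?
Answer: -2792/199 ≈ -14.030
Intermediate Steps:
B = 0 (B = 0*(-1/6) = 0)
F = -7/16 (F = -7/((-4)**2) = -7/16 ≈ -0.43750)
M = -199/8 (M = (-7/16 - 12)*(2 - 1*0) = -199*(2 + 0)/16 = -199/16*2 = -199/8 ≈ -24.875)
349/M = 349/(-199/8) = 349*(-8/199) = -2792/199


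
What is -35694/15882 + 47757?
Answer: 126406830/2647 ≈ 47755.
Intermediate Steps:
-35694/15882 + 47757 = -1*5949/2647 + 47757 = -5949/2647 + 47757 = 126406830/2647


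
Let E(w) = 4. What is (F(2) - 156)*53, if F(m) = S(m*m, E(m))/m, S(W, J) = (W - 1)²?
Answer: -16059/2 ≈ -8029.5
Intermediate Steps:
S(W, J) = (-1 + W)²
F(m) = (-1 + m²)²/m (F(m) = (-1 + m*m)²/m = (-1 + m²)²/m)
(F(2) - 156)*53 = ((-1 + 2²)²/2 - 156)*53 = ((-1 + 4)²/2 - 156)*53 = ((½)*3² - 156)*53 = ((½)*9 - 156)*53 = (9/2 - 156)*53 = -303/2*53 = -16059/2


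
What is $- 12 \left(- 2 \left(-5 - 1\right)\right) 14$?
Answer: $-2016$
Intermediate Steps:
$- 12 \left(- 2 \left(-5 - 1\right)\right) 14 = - 12 \left(\left(-2\right) \left(-6\right)\right) 14 = \left(-12\right) 12 \cdot 14 = \left(-144\right) 14 = -2016$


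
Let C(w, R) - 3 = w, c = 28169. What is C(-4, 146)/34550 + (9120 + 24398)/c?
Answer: 1158018731/973238950 ≈ 1.1899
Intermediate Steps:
C(w, R) = 3 + w
C(-4, 146)/34550 + (9120 + 24398)/c = (3 - 4)/34550 + (9120 + 24398)/28169 = -1*1/34550 + 33518*(1/28169) = -1/34550 + 33518/28169 = 1158018731/973238950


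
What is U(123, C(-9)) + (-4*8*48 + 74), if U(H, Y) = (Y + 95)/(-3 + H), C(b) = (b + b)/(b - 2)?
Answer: -1928777/1320 ≈ -1461.2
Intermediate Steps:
C(b) = 2*b/(-2 + b) (C(b) = (2*b)/(-2 + b) = 2*b/(-2 + b))
U(H, Y) = (95 + Y)/(-3 + H)
U(123, C(-9)) + (-4*8*48 + 74) = (95 + 2*(-9)/(-2 - 9))/(-3 + 123) + (-4*8*48 + 74) = (95 + 2*(-9)/(-11))/120 + (-32*48 + 74) = (95 + 2*(-9)*(-1/11))/120 + (-1536 + 74) = (95 + 18/11)/120 - 1462 = (1/120)*(1063/11) - 1462 = 1063/1320 - 1462 = -1928777/1320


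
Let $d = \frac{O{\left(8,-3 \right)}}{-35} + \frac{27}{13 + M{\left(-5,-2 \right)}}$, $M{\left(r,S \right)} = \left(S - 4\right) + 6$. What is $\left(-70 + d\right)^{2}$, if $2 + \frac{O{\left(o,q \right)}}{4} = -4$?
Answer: $\frac{935931649}{207025} \approx 4520.9$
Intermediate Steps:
$M{\left(r,S \right)} = 2 + S$ ($M{\left(r,S \right)} = \left(-4 + S\right) + 6 = 2 + S$)
$O{\left(o,q \right)} = -24$ ($O{\left(o,q \right)} = -8 + 4 \left(-4\right) = -8 - 16 = -24$)
$d = \frac{1257}{455}$ ($d = - \frac{24}{-35} + \frac{27}{13 + \left(2 - 2\right)} = \left(-24\right) \left(- \frac{1}{35}\right) + \frac{27}{13 + 0} = \frac{24}{35} + \frac{27}{13} = \frac{1257}{455} \approx 2.7626$)
$\left(-70 + d\right)^{2} = \left(-70 + \frac{1257}{455}\right)^{2} = \left(- \frac{30593}{455}\right)^{2} = \frac{935931649}{207025}$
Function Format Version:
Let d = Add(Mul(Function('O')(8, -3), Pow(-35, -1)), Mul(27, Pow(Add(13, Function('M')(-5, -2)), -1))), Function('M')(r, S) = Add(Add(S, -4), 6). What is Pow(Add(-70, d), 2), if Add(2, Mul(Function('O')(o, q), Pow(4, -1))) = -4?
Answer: Rational(935931649, 207025) ≈ 4520.9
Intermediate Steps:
Function('M')(r, S) = Add(2, S) (Function('M')(r, S) = Add(Add(-4, S), 6) = Add(2, S))
Function('O')(o, q) = -24 (Function('O')(o, q) = Add(-8, Mul(4, -4)) = Add(-8, -16) = -24)
d = Rational(1257, 455) (d = Add(Mul(-24, Pow(-35, -1)), Mul(27, Pow(Add(13, Add(2, -2)), -1))) = Add(Mul(-24, Rational(-1, 35)), Mul(27, Pow(Add(13, 0), -1))) = Add(Rational(24, 35), Mul(27, Pow(13, -1))) = Add(Rational(24, 35), Mul(27, Rational(1, 13))) = Add(Rational(24, 35), Rational(27, 13)) = Rational(1257, 455) ≈ 2.7626)
Pow(Add(-70, d), 2) = Pow(Add(-70, Rational(1257, 455)), 2) = Pow(Rational(-30593, 455), 2) = Rational(935931649, 207025)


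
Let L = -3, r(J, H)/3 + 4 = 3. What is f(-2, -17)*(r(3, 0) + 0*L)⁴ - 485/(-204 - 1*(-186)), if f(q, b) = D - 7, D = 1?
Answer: -8263/18 ≈ -459.06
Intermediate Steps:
r(J, H) = -3 (r(J, H) = -12 + 3*3 = -12 + 9 = -3)
f(q, b) = -6 (f(q, b) = 1 - 7 = -6)
f(-2, -17)*(r(3, 0) + 0*L)⁴ - 485/(-204 - 1*(-186)) = -6*(-3 + 0*(-3))⁴ - 485/(-204 - 1*(-186)) = -6*(-3 + 0)⁴ - 485/(-204 + 186) = -6*(-3)⁴ - 485/(-18) = -6*81 - 485*(-1/18) = -486 + 485/18 = -8263/18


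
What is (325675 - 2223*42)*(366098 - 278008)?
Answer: 20464099810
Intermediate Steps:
(325675 - 2223*42)*(366098 - 278008) = (325675 - 93366)*88090 = 232309*88090 = 20464099810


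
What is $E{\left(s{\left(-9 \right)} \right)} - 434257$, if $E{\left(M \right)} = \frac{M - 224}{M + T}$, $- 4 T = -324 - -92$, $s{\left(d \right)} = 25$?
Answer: $- \frac{36043530}{83} \approx -4.3426 \cdot 10^{5}$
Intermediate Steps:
$T = 58$ ($T = - \frac{-324 - -92}{4} = - \frac{-324 + 92}{4} = \left(- \frac{1}{4}\right) \left(-232\right) = 58$)
$E{\left(M \right)} = \frac{-224 + M}{58 + M}$ ($E{\left(M \right)} = \frac{M - 224}{M + 58} = \frac{-224 + M}{58 + M}$)
$E{\left(s{\left(-9 \right)} \right)} - 434257 = \frac{-224 + 25}{58 + 25} - 434257 = \frac{1}{83} \left(-199\right) - 434257 = - \frac{199}{83} - 434257 = - \frac{36043530}{83}$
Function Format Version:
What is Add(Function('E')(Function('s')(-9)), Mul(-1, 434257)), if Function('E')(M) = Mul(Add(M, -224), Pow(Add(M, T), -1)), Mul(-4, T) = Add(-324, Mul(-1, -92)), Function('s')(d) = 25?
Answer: Rational(-36043530, 83) ≈ -4.3426e+5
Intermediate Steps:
T = 58 (T = Mul(Rational(-1, 4), Add(-324, Mul(-1, -92))) = Mul(Rational(-1, 4), Add(-324, 92)) = Mul(Rational(-1, 4), -232) = 58)
Function('E')(M) = Mul(Pow(Add(58, M), -1), Add(-224, M)) (Function('E')(M) = Mul(Add(M, -224), Pow(Add(M, 58), -1)) = Mul(Add(-224, M), Pow(Add(58, M), -1)) = Mul(Pow(Add(58, M), -1), Add(-224, M)))
Add(Function('E')(Function('s')(-9)), Mul(-1, 434257)) = Add(Mul(Pow(Add(58, 25), -1), Add(-224, 25)), Mul(-1, 434257)) = Add(Mul(Pow(83, -1), -199), -434257) = Add(Mul(Rational(1, 83), -199), -434257) = Add(Rational(-199, 83), -434257) = Rational(-36043530, 83)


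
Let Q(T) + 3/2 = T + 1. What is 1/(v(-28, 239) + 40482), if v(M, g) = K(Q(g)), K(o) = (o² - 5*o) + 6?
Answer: 4/384711 ≈ 1.0397e-5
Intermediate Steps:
Q(T) = -½ + T (Q(T) = -3/2 + (T + 1) = -3/2 + (1 + T) = -½ + T)
K(o) = 6 + o² - 5*o
v(M, g) = 17/2 + (-½ + g)² - 5*g (v(M, g) = 6 + (-½ + g)² - 5*(-½ + g) = 6 + (-½ + g)² + (5/2 - 5*g) = 17/2 + (-½ + g)² - 5*g)
1/(v(-28, 239) + 40482) = 1/((35/4 + 239² - 6*239) + 40482) = 1/((35/4 + 57121 - 1434) + 40482) = 1/(222783/4 + 40482) = 1/(384711/4) = 4/384711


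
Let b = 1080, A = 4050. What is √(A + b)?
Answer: 3*√570 ≈ 71.624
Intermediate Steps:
√(A + b) = √(4050 + 1080) = √5130 = 3*√570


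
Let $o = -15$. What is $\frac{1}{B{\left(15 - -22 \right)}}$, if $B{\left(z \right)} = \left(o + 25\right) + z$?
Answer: $\frac{1}{47} \approx 0.021277$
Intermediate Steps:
$B{\left(z \right)} = 10 + z$ ($B{\left(z \right)} = \left(-15 + 25\right) + z = 10 + z$)
$\frac{1}{B{\left(15 - -22 \right)}} = \frac{1}{10 + \left(15 - -22\right)} = \frac{1}{10 + \left(15 + 22\right)} = \frac{1}{10 + 37} = \frac{1}{47}$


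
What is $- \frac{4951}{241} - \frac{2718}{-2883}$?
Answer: $- \frac{4539565}{231601} \approx -19.601$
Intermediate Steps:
$- \frac{4951}{241} - \frac{2718}{-2883} = \left(-4951\right) \frac{1}{241} - - \frac{906}{961} = - \frac{4951}{241} + \frac{906}{961} = - \frac{4539565}{231601}$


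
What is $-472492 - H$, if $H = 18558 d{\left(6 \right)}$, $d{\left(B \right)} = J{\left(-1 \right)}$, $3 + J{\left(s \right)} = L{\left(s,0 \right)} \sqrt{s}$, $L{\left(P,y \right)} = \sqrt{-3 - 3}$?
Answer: $-416818 + 18558 \sqrt{6} \approx -3.7136 \cdot 10^{5}$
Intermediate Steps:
$L{\left(P,y \right)} = i \sqrt{6}$ ($L{\left(P,y \right)} = \sqrt{-6} = i \sqrt{6}$)
$J{\left(s \right)} = -3 + i \sqrt{6} \sqrt{s}$
$d{\left(B \right)} = -3 - \sqrt{6}$ ($d{\left(B \right)} = -3 + i \sqrt{6} \sqrt{-1} = -3 + i \sqrt{6} i = -3 - \sqrt{6}$)
$H = -55674 - 18558 \sqrt{6}$ ($H = 18558 \left(-3 - \sqrt{6}\right) = -55674 - 18558 \sqrt{6} \approx -1.0113 \cdot 10^{5}$)
$-472492 - H = -472492 - \left(-55674 - 18558 \sqrt{6}\right) = -472492 + \left(55674 + 18558 \sqrt{6}\right) = -416818 + 18558 \sqrt{6}$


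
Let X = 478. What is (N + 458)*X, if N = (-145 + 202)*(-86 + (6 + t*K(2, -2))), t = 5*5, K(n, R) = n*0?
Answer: -1960756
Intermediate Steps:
K(n, R) = 0
t = 25
N = -4560 (N = (-145 + 202)*(-86 + (6 + 25*0)) = 57*(-86 + (6 + 0)) = 57*(-86 + 6) = 57*(-80) = -4560)
(N + 458)*X = (-4560 + 458)*478 = -4102*478 = -1960756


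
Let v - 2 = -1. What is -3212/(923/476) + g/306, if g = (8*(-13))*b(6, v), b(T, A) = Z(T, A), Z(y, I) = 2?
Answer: -234019528/141219 ≈ -1657.1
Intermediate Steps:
v = 1 (v = 2 - 1 = 1)
b(T, A) = 2
g = -208 (g = (8*(-13))*2 = -104*2 = -208)
-3212/(923/476) + g/306 = -3212/(923/476) - 208/306 = -3212/(923*(1/476)) - 208*1/306 = -3212/923/476 - 104/153 = -3212*476/923 - 104/153 = -1528912/923 - 104/153 = -234019528/141219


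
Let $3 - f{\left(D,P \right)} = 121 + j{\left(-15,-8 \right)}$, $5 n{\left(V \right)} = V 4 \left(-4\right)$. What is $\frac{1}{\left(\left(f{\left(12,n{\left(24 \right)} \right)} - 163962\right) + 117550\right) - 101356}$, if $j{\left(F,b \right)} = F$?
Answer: $- \frac{1}{147871} \approx -6.7627 \cdot 10^{-6}$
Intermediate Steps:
$n{\left(V \right)} = - \frac{16 V}{5}$ ($n{\left(V \right)} = \frac{V 4 \left(-4\right)}{5} = \frac{4 V \left(-4\right)}{5} = \frac{\left(-16\right) V}{5} = - \frac{16 V}{5}$)
$f{\left(D,P \right)} = -103$ ($f{\left(D,P \right)} = 3 - \left(121 - 15\right) = 3 - 106 = -103$)
$\frac{1}{\left(\left(f{\left(12,n{\left(24 \right)} \right)} - 163962\right) + 117550\right) - 101356} = \frac{1}{\left(\left(-103 - 163962\right) + 117550\right) - 101356} = \frac{1}{\left(-164065 + 117550\right) - 101356} = \frac{1}{-46515 - 101356} = \frac{1}{-147871} = - \frac{1}{147871}$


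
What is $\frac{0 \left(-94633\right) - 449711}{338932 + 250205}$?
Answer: $- \frac{449711}{589137} \approx -0.76334$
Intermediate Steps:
$\frac{0 \left(-94633\right) - 449711}{338932 + 250205} = \frac{0 - 449711}{589137} = \left(-449711\right) \frac{1}{589137} = - \frac{449711}{589137}$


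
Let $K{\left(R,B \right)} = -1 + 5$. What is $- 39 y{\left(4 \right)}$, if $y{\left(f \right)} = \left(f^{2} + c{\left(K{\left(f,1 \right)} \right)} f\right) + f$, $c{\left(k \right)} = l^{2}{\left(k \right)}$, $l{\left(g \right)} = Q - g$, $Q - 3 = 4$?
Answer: $-2184$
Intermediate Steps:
$Q = 7$ ($Q = 3 + 4 = 7$)
$K{\left(R,B \right)} = 4$
$l{\left(g \right)} = 7 - g$
$c{\left(k \right)} = \left(7 - k\right)^{2}$
$y{\left(f \right)} = f^{2} + 10 f$ ($y{\left(f \right)} = \left(f^{2} + \left(-7 + 4\right)^{2} f\right) + f = \left(f^{2} + \left(-3\right)^{2} f\right) + f = \left(f^{2} + 9 f\right) + f = f^{2} + 10 f$)
$- 39 y{\left(4 \right)} = - 39 \cdot 4 \left(10 + 4\right) = - 39 \cdot 4 \cdot 14 = \left(-39\right) 56 = -2184$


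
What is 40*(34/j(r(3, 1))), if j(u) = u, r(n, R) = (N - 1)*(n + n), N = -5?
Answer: -340/9 ≈ -37.778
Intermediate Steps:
r(n, R) = -12*n (r(n, R) = (-5 - 1)*(n + n) = -12*n)
40*(34/j(r(3, 1))) = 40*(34/((-12*3))) = 40*(34/(-36)) = 40*(34*(-1/36)) = 40*(-17/18) = -340/9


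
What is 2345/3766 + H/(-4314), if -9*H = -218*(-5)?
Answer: 6796565/10444194 ≈ 0.65075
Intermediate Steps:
H = -1090/9 (H = -(-218)*(-5)/9 = -⅑*1090 = -1090/9 ≈ -121.11)
2345/3766 + H/(-4314) = 2345/3766 - 1090/9/(-4314) = 2345*(1/3766) - 1090/9*(-1/4314) = 335/538 + 545/19413 = 6796565/10444194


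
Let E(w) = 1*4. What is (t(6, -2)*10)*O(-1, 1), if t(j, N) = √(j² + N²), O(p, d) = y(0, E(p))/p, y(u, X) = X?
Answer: -80*√10 ≈ -252.98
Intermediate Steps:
E(w) = 4
O(p, d) = 4/p
t(j, N) = √(N² + j²)
(t(6, -2)*10)*O(-1, 1) = (√((-2)² + 6²)*10)*(4/(-1)) = (√(4 + 36)*10)*(4*(-1)) = (√40*10)*(-4) = ((2*√10)*10)*(-4) = (20*√10)*(-4) = -80*√10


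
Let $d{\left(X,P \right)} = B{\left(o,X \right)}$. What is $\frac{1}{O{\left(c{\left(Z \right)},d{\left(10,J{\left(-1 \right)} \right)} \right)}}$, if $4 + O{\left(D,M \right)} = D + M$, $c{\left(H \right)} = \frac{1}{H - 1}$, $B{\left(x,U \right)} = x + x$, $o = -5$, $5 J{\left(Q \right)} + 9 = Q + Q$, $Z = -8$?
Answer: $- \frac{9}{127} \approx -0.070866$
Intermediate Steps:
$J{\left(Q \right)} = - \frac{9}{5} + \frac{2 Q}{5}$ ($J{\left(Q \right)} = - \frac{9}{5} + \frac{Q + Q}{5} = - \frac{9}{5} + \frac{2 Q}{5}$)
$B{\left(x,U \right)} = 2 x$
$c{\left(H \right)} = \frac{1}{-1 + H}$
$d{\left(X,P \right)} = -10$ ($d{\left(X,P \right)} = 2 \left(-5\right) = -10$)
$O{\left(D,M \right)} = -4 + D + M$ ($O{\left(D,M \right)} = -4 + \left(D + M\right) = -4 + D + M$)
$\frac{1}{O{\left(c{\left(Z \right)},d{\left(10,J{\left(-1 \right)} \right)} \right)}} = \frac{1}{-4 + \frac{1}{-1 - 8} - 10} = \frac{1}{-4 + \frac{1}{-9} - 10} = \frac{1}{-4 - \frac{1}{9} - 10} = \frac{1}{- \frac{127}{9}} = - \frac{9}{127}$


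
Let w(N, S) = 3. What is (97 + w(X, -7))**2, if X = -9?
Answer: 10000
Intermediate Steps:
(97 + w(X, -7))**2 = (97 + 3)**2 = 100**2 = 10000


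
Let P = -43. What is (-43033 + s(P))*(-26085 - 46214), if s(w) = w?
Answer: 3114351724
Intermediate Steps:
(-43033 + s(P))*(-26085 - 46214) = (-43033 - 43)*(-26085 - 46214) = -43076*(-72299) = 3114351724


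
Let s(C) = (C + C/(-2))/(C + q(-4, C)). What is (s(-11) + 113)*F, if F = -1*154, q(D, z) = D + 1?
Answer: -34925/2 ≈ -17463.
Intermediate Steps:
q(D, z) = 1 + D
F = -154
s(C) = C/(2*(-3 + C)) (s(C) = (C + C/(-2))/(C + (1 - 4)) = (C + C*(-½))/(C - 3) = (C - C/2)/(-3 + C) = (C/2)/(-3 + C) = C/(2*(-3 + C)))
(s(-11) + 113)*F = ((½)*(-11)/(-3 - 11) + 113)*(-154) = ((½)*(-11)/(-14) + 113)*(-154) = ((½)*(-11)*(-1/14) + 113)*(-154) = (11/28 + 113)*(-154) = (3175/28)*(-154) = -34925/2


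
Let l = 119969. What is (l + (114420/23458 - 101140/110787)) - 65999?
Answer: 70134888273520/1299420723 ≈ 53974.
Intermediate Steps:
(l + (114420/23458 - 101140/110787)) - 65999 = (119969 + (114420/23458 - 101140/110787)) - 65999 = (119969 + (114420*(1/23458) - 101140*1/110787)) - 65999 = (119969 + (57210/11729 - 101140/110787)) - 65999 = (119969 + 5151853210/1299420723) - 65999 = 155895356570797/1299420723 - 65999 = 70134888273520/1299420723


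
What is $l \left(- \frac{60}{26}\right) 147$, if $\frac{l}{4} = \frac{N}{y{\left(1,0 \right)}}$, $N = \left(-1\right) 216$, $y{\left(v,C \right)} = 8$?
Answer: $\frac{476280}{13} \approx 36637.0$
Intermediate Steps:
$N = -216$
$l = -108$ ($l = 4 \left(- \frac{216}{8}\right) = 4 \left(\left(-216\right) \frac{1}{8}\right) = 4 \left(-27\right) = -108$)
$l \left(- \frac{60}{26}\right) 147 = - 108 \left(- \frac{60}{26}\right) 147 = - 108 \left(\left(-60\right) \frac{1}{26}\right) 147 = \left(-108\right) \left(- \frac{30}{13}\right) 147 = \frac{3240}{13} \cdot 147 = \frac{476280}{13}$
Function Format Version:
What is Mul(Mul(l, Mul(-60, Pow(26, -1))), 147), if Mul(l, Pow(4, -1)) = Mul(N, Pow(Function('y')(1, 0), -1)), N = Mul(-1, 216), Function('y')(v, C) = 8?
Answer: Rational(476280, 13) ≈ 36637.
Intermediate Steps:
N = -216
l = -108 (l = Mul(4, Mul(-216, Pow(8, -1))) = Mul(4, Mul(-216, Rational(1, 8))) = Mul(4, -27) = -108)
Mul(Mul(l, Mul(-60, Pow(26, -1))), 147) = Mul(Mul(-108, Mul(-60, Pow(26, -1))), 147) = Mul(Mul(-108, Mul(-60, Rational(1, 26))), 147) = Mul(Mul(-108, Rational(-30, 13)), 147) = Mul(Rational(3240, 13), 147) = Rational(476280, 13)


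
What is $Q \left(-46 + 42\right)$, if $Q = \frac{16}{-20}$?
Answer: $\frac{16}{5} \approx 3.2$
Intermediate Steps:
$Q = - \frac{4}{5}$ ($Q = 16 \left(- \frac{1}{20}\right) = - \frac{4}{5} \approx -0.8$)
$Q \left(-46 + 42\right) = - \frac{4 \left(-46 + 42\right)}{5} = \left(- \frac{4}{5}\right) \left(-4\right) = \frac{16}{5}$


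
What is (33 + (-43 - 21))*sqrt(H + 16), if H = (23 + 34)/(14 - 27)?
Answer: -31*sqrt(1963)/13 ≈ -105.65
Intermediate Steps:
H = -57/13 (H = 57/(-13) = 57*(-1/13) = -57/13 ≈ -4.3846)
(33 + (-43 - 21))*sqrt(H + 16) = (33 + (-43 - 21))*sqrt(-57/13 + 16) = (33 - 64)*sqrt(151/13) = -31*sqrt(1963)/13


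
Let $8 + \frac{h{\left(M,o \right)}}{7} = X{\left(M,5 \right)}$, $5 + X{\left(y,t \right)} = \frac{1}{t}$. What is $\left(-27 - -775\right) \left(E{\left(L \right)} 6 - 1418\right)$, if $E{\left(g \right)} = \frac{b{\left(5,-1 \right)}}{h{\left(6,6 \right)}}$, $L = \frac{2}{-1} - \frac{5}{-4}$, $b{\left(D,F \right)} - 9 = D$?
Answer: $- \frac{4245461}{4} \approx -1.0614 \cdot 10^{6}$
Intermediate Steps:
$X{\left(y,t \right)} = -5 + \frac{1}{t}$
$h{\left(M,o \right)} = - \frac{448}{5}$ ($h{\left(M,o \right)} = -56 + 7 \left(-5 + \frac{1}{5}\right) = -56 + 7 \left(- \frac{24}{5}\right) = -56 - \frac{168}{5} = - \frac{448}{5}$)
$b{\left(D,F \right)} = 9 + D$
$L = - \frac{3}{4}$ ($L = 2 \left(-1\right) - - \frac{5}{4} = -2 + \frac{5}{4} = - \frac{3}{4} \approx -0.75$)
$E{\left(g \right)} = - \frac{5}{32}$ ($E{\left(g \right)} = \frac{9 + 5}{- \frac{448}{5}} = 14 \left(- \frac{5}{448}\right) = - \frac{5}{32}$)
$\left(-27 - -775\right) \left(E{\left(L \right)} 6 - 1418\right) = \left(-27 - -775\right) \left(\left(- \frac{5}{32}\right) 6 - 1418\right) = \left(-27 + 775\right) \left(- \frac{15}{16} - 1418\right) = 748 \left(- \frac{22703}{16}\right) = - \frac{4245461}{4}$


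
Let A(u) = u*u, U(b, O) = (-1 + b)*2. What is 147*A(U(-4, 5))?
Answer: 14700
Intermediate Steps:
U(b, O) = -2 + 2*b
A(u) = u²
147*A(U(-4, 5)) = 147*(-2 + 2*(-4))² = 147*(-2 - 8)² = 147*(-10)² = 147*100 = 14700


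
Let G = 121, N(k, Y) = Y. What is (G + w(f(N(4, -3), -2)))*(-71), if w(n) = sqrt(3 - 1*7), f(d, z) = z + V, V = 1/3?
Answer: -8591 - 142*I ≈ -8591.0 - 142.0*I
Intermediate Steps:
V = 1/3 ≈ 0.33333
f(d, z) = 1/3 + z (f(d, z) = z + 1/3 = 1/3 + z)
w(n) = 2*I (w(n) = sqrt(3 - 7) = sqrt(-4) = 2*I)
(G + w(f(N(4, -3), -2)))*(-71) = (121 + 2*I)*(-71) = -8591 - 142*I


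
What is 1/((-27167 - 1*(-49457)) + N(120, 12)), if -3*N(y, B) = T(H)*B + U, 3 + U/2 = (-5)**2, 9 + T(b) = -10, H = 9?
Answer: 3/67054 ≈ 4.4740e-5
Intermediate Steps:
T(b) = -19 (T(b) = -9 - 10 = -19)
U = 44 (U = -6 + 2*(-5)**2 = -6 + 2*25 = -6 + 50 = 44)
N(y, B) = -44/3 + 19*B/3 (N(y, B) = -(-19*B + 44)/3 = -(44 - 19*B)/3 = -44/3 + 19*B/3)
1/((-27167 - 1*(-49457)) + N(120, 12)) = 1/((-27167 - 1*(-49457)) + (-44/3 + (19/3)*12)) = 1/((-27167 + 49457) + (-44/3 + 76)) = 1/(22290 + 184/3) = 1/(67054/3) = 3/67054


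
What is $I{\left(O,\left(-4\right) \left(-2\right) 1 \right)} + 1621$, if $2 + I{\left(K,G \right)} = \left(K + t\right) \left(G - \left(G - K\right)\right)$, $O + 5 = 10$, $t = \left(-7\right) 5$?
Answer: $1469$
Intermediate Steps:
$t = -35$
$O = 5$ ($O = -5 + 10 = 5$)
$I{\left(K,G \right)} = -2 + K \left(-35 + K\right)$ ($I{\left(K,G \right)} = -2 + \left(K - 35\right) \left(G - \left(G - K\right)\right) = -2 + \left(-35 + K\right) K = -2 + K \left(-35 + K\right)$)
$I{\left(O,\left(-4\right) \left(-2\right) 1 \right)} + 1621 = \left(-2 + 5^{2} - 175\right) + 1621 = \left(-2 + 25 - 175\right) + 1621 = -152 + 1621 = 1469$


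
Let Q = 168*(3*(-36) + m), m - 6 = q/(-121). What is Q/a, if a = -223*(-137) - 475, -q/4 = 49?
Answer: -510132/909799 ≈ -0.56071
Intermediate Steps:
q = -196 (q = -4*49 = -196)
m = 922/121 (m = 6 - 196/(-121) = 6 - 196*(-1/121) = 6 + 196/121 = 922/121 ≈ 7.6198)
Q = -2040528/121 (Q = 168*(3*(-36) + 922/121) = 168*(-108 + 922/121) = 168*(-12146/121) = -2040528/121 ≈ -16864.)
a = 30076 (a = 30551 - 475 = 30076)
Q/a = -2040528/121/30076 = -2040528/121*1/30076 = -510132/909799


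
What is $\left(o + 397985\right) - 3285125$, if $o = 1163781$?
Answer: $-1723359$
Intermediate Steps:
$\left(o + 397985\right) - 3285125 = \left(1163781 + 397985\right) - 3285125 = 1561766 - 3285125 = -1723359$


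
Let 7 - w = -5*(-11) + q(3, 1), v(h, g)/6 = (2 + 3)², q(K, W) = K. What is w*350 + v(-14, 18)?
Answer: -17700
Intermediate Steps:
v(h, g) = 150 (v(h, g) = 6*(2 + 3)² = 6*5² = 6*25 = 150)
w = -51 (w = 7 - (-5*(-11) + 3) = 7 - (55 + 3) = 7 - 1*58 = 7 - 58 = -51)
w*350 + v(-14, 18) = -51*350 + 150 = -17850 + 150 = -17700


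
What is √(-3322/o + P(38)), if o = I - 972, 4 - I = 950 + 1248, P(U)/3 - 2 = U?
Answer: √303336043/1583 ≈ 11.002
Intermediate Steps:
P(U) = 6 + 3*U
I = -2194 (I = 4 - (950 + 1248) = 4 - 1*2198 = 4 - 2198 = -2194)
o = -3166 (o = -2194 - 972 = -3166)
√(-3322/o + P(38)) = √(-3322/(-3166) + (6 + 3*38)) = √(-3322*(-1/3166) + (6 + 114)) = √(1661/1583 + 120) = √(191621/1583) = √303336043/1583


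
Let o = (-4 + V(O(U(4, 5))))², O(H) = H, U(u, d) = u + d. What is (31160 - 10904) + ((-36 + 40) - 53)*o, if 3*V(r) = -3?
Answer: 19031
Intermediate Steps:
U(u, d) = d + u
V(r) = -1 (V(r) = (⅓)*(-3) = -1)
o = 25 (o = (-4 - 1)² = (-5)² = 25)
(31160 - 10904) + ((-36 + 40) - 53)*o = (31160 - 10904) + ((-36 + 40) - 53)*25 = 20256 + (4 - 53)*25 = 20256 - 49*25 = 20256 - 1225 = 19031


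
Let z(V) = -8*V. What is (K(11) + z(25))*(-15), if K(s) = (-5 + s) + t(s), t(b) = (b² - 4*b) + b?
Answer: 1590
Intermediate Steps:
t(b) = b² - 3*b
K(s) = -5 + s + s*(-3 + s) (K(s) = (-5 + s) + s*(-3 + s) = -5 + s + s*(-3 + s))
(K(11) + z(25))*(-15) = ((-5 + 11 + 11*(-3 + 11)) - 8*25)*(-15) = ((-5 + 11 + 11*8) - 200)*(-15) = ((-5 + 11 + 88) - 200)*(-15) = (94 - 200)*(-15) = -106*(-15) = 1590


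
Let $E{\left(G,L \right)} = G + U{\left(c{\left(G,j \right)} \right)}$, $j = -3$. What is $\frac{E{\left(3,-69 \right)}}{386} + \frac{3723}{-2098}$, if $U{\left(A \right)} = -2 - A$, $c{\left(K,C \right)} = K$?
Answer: $- \frac{720637}{404914} \approx -1.7797$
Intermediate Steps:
$E{\left(G,L \right)} = -2$ ($E{\left(G,L \right)} = G - \left(2 + G\right) = -2$)
$\frac{E{\left(3,-69 \right)}}{386} + \frac{3723}{-2098} = - \frac{2}{386} + \frac{3723}{-2098} = \left(-2\right) \frac{1}{386} + 3723 \left(- \frac{1}{2098}\right) = - \frac{1}{193} - \frac{3723}{2098} = - \frac{720637}{404914}$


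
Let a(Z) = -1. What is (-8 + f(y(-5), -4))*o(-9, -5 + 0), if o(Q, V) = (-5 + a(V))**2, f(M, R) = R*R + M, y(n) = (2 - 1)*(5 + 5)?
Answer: 648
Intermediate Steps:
y(n) = 10 (y(n) = 1*10 = 10)
f(M, R) = M + R**2 (f(M, R) = R**2 + M = M + R**2)
o(Q, V) = 36 (o(Q, V) = (-5 - 1)**2 = (-6)**2 = 36)
(-8 + f(y(-5), -4))*o(-9, -5 + 0) = (-8 + (10 + (-4)**2))*36 = (-8 + (10 + 16))*36 = (-8 + 26)*36 = 18*36 = 648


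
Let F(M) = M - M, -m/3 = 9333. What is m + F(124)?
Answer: -27999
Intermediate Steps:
m = -27999 (m = -3*9333 = -27999)
F(M) = 0
m + F(124) = -27999 + 0 = -27999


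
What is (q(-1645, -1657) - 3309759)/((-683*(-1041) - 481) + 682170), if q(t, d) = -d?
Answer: -236293/99478 ≈ -2.3753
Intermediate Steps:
(q(-1645, -1657) - 3309759)/((-683*(-1041) - 481) + 682170) = (-1*(-1657) - 3309759)/((-683*(-1041) - 481) + 682170) = (1657 - 3309759)/((711003 - 481) + 682170) = -3308102/(710522 + 682170) = -3308102/1392692 = -3308102*1/1392692 = -236293/99478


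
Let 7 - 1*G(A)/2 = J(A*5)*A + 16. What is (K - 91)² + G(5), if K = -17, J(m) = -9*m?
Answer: 13896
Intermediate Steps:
G(A) = -18 + 90*A² (G(A) = 14 - 2*((-9*A*5)*A + 16) = 14 - 2*((-45*A)*A + 16) = 14 - 2*(-45*A² + 16) = 14 - 2*(16 - 45*A²) = 14 + (-32 + 90*A²) = -18 + 90*A²)
(K - 91)² + G(5) = (-17 - 91)² + (-18 + 90*5²) = (-108)² + (-18 + 90*25) = 11664 + (-18 + 2250) = 11664 + 2232 = 13896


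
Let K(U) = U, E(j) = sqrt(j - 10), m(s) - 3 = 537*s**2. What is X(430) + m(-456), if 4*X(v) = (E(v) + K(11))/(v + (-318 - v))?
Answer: 142033599709/1272 - sqrt(105)/636 ≈ 1.1166e+8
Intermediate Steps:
m(s) = 3 + 537*s**2
E(j) = sqrt(-10 + j)
X(v) = -11/1272 - sqrt(-10 + v)/1272 (X(v) = ((sqrt(-10 + v) + 11)/(v + (-318 - v)))/4 = ((11 + sqrt(-10 + v))/(-318))/4 = ((11 + sqrt(-10 + v))*(-1/318))/4 = (-11/318 - sqrt(-10 + v)/318)/4 = -11/1272 - sqrt(-10 + v)/1272)
X(430) + m(-456) = (-11/1272 - sqrt(-10 + 430)/1272) + (3 + 537*(-456)**2) = (-11/1272 - sqrt(105)/636) + (3 + 537*207936) = (-11/1272 - sqrt(105)/636) + (3 + 111661632) = (-11/1272 - sqrt(105)/636) + 111661635 = 142033599709/1272 - sqrt(105)/636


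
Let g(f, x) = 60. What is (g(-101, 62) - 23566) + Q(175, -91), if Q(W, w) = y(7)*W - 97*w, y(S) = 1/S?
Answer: -14654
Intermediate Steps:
Q(W, w) = -97*w + W/7 (Q(W, w) = W/7 - 97*w = -97*w + W/7)
(g(-101, 62) - 23566) + Q(175, -91) = (60 - 23566) + (-97*(-91) + (⅐)*175) = -23506 + (8827 + 25) = -23506 + 8852 = -14654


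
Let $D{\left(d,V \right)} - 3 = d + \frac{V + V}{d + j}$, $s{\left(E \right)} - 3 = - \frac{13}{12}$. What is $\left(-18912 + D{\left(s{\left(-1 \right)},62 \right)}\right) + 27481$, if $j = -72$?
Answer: $\frac{86510111}{10092} \approx 8572.1$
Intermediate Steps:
$s{\left(E \right)} = \frac{23}{12}$ ($s{\left(E \right)} = 3 - \frac{13}{12} = \frac{23}{12}$)
$D{\left(d,V \right)} = 3 + d + \frac{2 V}{-72 + d}$ ($D{\left(d,V \right)} = 3 + \left(d + \frac{V + V}{d - 72}\right) = 3 + \left(d + \frac{2 V}{-72 + d}\right) = 3 + d + \frac{2 V}{-72 + d}$)
$\left(-18912 + D{\left(s{\left(-1 \right)},62 \right)}\right) + 27481 = \left(-18912 + \frac{-216 + \left(\frac{23}{12}\right)^{2} - \frac{529}{4} + 2 \cdot 62}{-72 + \frac{23}{12}}\right) + 27481 = \left(-18912 + \frac{-216 + \frac{529}{144} - \frac{529}{4} + 124}{- \frac{841}{12}}\right) + 27481 = \left(-18912 - - \frac{31763}{10092}\right) + 27481 = \left(-18912 + \frac{31763}{10092}\right) + 27481 = - \frac{190828141}{10092} + 27481 = \frac{86510111}{10092}$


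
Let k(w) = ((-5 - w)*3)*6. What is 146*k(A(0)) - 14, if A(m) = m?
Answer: -13154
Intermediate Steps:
k(w) = -90 - 18*w (k(w) = (-15 - 3*w)*6 = -90 - 18*w)
146*k(A(0)) - 14 = 146*(-90 - 18*0) - 14 = 146*(-90 + 0) - 14 = 146*(-90) - 14 = -13140 - 14 = -13154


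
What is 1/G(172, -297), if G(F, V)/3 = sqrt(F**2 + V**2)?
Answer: sqrt(697)/27183 ≈ 0.00097122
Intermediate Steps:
G(F, V) = 3*sqrt(F**2 + V**2)
1/G(172, -297) = 1/(3*sqrt(172**2 + (-297)**2)) = 1/(3*sqrt(29584 + 88209)) = 1/(3*sqrt(117793)) = 1/(3*(13*sqrt(697))) = 1/(39*sqrt(697)) = sqrt(697)/27183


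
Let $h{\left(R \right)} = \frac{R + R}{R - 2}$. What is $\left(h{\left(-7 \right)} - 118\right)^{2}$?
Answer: $\frac{1098304}{81} \approx 13559.0$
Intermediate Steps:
$h{\left(R \right)} = \frac{2 R}{-2 + R}$
$\left(h{\left(-7 \right)} - 118\right)^{2} = \left(2 \left(-7\right) \frac{1}{-2 - 7} - 118\right)^{2} = \left(2 \left(-7\right) \frac{1}{-9} - 118\right)^{2} = \left(2 \left(-7\right) \left(- \frac{1}{9}\right) - 118\right)^{2} = \left(\frac{14}{9} - 118\right)^{2} = \left(- \frac{1048}{9}\right)^{2} = \frac{1098304}{81}$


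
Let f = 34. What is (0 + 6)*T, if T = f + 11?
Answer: 270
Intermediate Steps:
T = 45 (T = 34 + 11 = 45)
(0 + 6)*T = (0 + 6)*45 = 6*45 = 270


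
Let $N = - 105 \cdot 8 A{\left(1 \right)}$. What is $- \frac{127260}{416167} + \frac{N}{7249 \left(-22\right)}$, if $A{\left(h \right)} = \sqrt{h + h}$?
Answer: $- \frac{127260}{416167} + \frac{420 \sqrt{2}}{79739} \approx -0.29834$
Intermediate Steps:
$A{\left(h \right)} = \sqrt{2} \sqrt{h}$ ($A{\left(h \right)} = \sqrt{2 h} = \sqrt{2} \sqrt{h}$)
$N = - 840 \sqrt{2}$ ($N = - 105 \cdot 8 \sqrt{2} \sqrt{1} = - 105 \cdot 8 \sqrt{2} \cdot 1 = - 105 \cdot 8 \sqrt{2} = - 840 \sqrt{2} \approx -1187.9$)
$- \frac{127260}{416167} + \frac{N}{7249 \left(-22\right)} = - \frac{127260}{416167} + \frac{\left(-840\right) \sqrt{2}}{7249 \left(-22\right)} = \left(-127260\right) \frac{1}{416167} + \frac{\left(-840\right) \sqrt{2}}{-159478} = - \frac{127260}{416167} + - 840 \sqrt{2} \left(- \frac{1}{159478}\right) = - \frac{127260}{416167} + \frac{420 \sqrt{2}}{79739}$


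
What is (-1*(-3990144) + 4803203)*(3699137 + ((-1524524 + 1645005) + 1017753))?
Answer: 42536681770737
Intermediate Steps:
(-1*(-3990144) + 4803203)*(3699137 + ((-1524524 + 1645005) + 1017753)) = (3990144 + 4803203)*(3699137 + (120481 + 1017753)) = 8793347*(3699137 + 1138234) = 8793347*4837371 = 42536681770737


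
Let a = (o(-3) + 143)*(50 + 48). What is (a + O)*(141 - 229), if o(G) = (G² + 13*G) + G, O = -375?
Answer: -915640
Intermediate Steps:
o(G) = G² + 14*G
a = 10780 (a = (-3*(14 - 3) + 143)*(50 + 48) = (-3*11 + 143)*98 = (-33 + 143)*98 = 110*98 = 10780)
(a + O)*(141 - 229) = (10780 - 375)*(141 - 229) = 10405*(-88) = -915640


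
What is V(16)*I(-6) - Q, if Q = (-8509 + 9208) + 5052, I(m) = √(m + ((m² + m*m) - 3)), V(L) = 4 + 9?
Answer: -5751 + 39*√7 ≈ -5647.8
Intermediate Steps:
V(L) = 13
I(m) = √(-3 + m + 2*m²) (I(m) = √(m + ((m² + m²) - 3)) = √(m + (2*m² - 3)) = √(m + (-3 + 2*m²)) = √(-3 + m + 2*m²))
Q = 5751 (Q = 699 + 5052 = 5751)
V(16)*I(-6) - Q = 13*√(-3 - 6 + 2*(-6)²) - 1*5751 = 13*√(-3 - 6 + 2*36) - 5751 = 13*√(-3 - 6 + 72) - 5751 = 13*√63 - 5751 = 13*(3*√7) - 5751 = 39*√7 - 5751 = -5751 + 39*√7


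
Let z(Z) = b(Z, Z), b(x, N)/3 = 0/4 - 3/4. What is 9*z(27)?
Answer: -81/4 ≈ -20.250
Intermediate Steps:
b(x, N) = -9/4 (b(x, N) = 3*(0/4 - 3/4) = 3*(0*(¼) - 3*¼) = 3*(0 - ¾) = 3*(-¾) = -9/4)
z(Z) = -9/4
9*z(27) = 9*(-9/4) = -81/4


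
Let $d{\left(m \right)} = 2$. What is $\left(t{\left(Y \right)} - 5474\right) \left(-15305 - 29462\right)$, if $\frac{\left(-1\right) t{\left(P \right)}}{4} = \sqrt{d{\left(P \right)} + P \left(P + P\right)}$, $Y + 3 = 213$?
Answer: $245054558 + 179068 \sqrt{88202} \approx 2.9824 \cdot 10^{8}$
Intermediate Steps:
$Y = 210$ ($Y = -3 + 213 = 210$)
$t{\left(P \right)} = - 4 \sqrt{2 + 2 P^{2}}$ ($t{\left(P \right)} = - 4 \sqrt{2 + P \left(P + P\right)} = - 4 \sqrt{2 + P 2 P} = - 4 \sqrt{2 + 2 P^{2}}$)
$\left(t{\left(Y \right)} - 5474\right) \left(-15305 - 29462\right) = \left(- 4 \sqrt{2 + 2 \cdot 210^{2}} - 5474\right) \left(-15305 - 29462\right) = \left(- 4 \sqrt{2 + 2 \cdot 44100} - 5474\right) \left(-44767\right) = \left(- 4 \sqrt{2 + 88200} - 5474\right) \left(-44767\right) = \left(- 4 \sqrt{88202} - 5474\right) \left(-44767\right) = \left(-5474 - 4 \sqrt{88202}\right) \left(-44767\right) = 245054558 + 179068 \sqrt{88202}$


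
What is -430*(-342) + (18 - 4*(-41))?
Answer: 147242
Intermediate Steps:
-430*(-342) + (18 - 4*(-41)) = 147060 + (18 - 1*(-164)) = 147060 + (18 + 164) = 147060 + 182 = 147242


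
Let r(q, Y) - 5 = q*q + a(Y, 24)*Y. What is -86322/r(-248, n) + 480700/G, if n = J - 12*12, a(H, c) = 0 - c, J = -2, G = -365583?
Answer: -20936534942/7922549193 ≈ -2.6427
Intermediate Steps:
a(H, c) = -c
n = -146 (n = -2 - 12*12 = -2 - 144 = -146)
r(q, Y) = 5 + q**2 - 24*Y (r(q, Y) = 5 + (q*q + (-1*24)*Y) = 5 + (q**2 - 24*Y) = 5 + q**2 - 24*Y)
-86322/r(-248, n) + 480700/G = -86322/(5 + (-248)**2 - 24*(-146)) + 480700/(-365583) = -86322/(5 + 61504 + 3504) + 480700*(-1/365583) = -86322/65013 - 480700/365583 = -86322*1/65013 - 480700/365583 = -28774/21671 - 480700/365583 = -20936534942/7922549193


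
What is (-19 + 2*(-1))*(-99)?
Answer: 2079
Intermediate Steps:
(-19 + 2*(-1))*(-99) = (-19 - 2)*(-99) = -21*(-99) = 2079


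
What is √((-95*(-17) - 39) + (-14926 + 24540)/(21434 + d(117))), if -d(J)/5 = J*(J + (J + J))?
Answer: √147639575042/9679 ≈ 39.698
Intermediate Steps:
d(J) = -15*J² (d(J) = -5*J*(J + (J + J)) = -5*J*(J + 2*J) = -5*J*3*J = -15*J²)
√((-95*(-17) - 39) + (-14926 + 24540)/(21434 + d(117))) = √((-95*(-17) - 39) + (-14926 + 24540)/(21434 - 15*117²)) = √((1615 - 39) + 9614/(21434 - 15*13689)) = √(1576 + 9614/(21434 - 205335)) = √(1576 + 9614/(-183901)) = √(1576 + 9614*(-1/183901)) = √(1576 - 506/9679) = √(15253598/9679) = √147639575042/9679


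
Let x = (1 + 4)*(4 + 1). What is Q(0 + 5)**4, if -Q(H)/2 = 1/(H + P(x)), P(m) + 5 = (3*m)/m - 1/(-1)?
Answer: 1/16 ≈ 0.062500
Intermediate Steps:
x = 25 (x = 5*5 = 25)
P(m) = -1 (P(m) = -5 + ((3*m)/m - 1/(-1)) = -5 + (3 - 1*(-1)) = -5 + (3 + 1) = -5 + 4 = -1)
Q(H) = -2/(-1 + H) (Q(H) = -2/(H - 1) = -2/(-1 + H))
Q(0 + 5)**4 = (-2/(-1 + (0 + 5)))**4 = (-2/(-1 + 5))**4 = (-2/4)**4 = (-2*1/4)**4 = (-1/2)**4 = 1/16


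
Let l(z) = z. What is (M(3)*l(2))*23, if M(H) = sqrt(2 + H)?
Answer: 46*sqrt(5) ≈ 102.86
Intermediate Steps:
(M(3)*l(2))*23 = (sqrt(2 + 3)*2)*23 = (sqrt(5)*2)*23 = (2*sqrt(5))*23 = 46*sqrt(5)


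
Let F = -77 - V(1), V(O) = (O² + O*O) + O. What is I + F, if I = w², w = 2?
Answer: -76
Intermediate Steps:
V(O) = O + 2*O² (V(O) = (O² + O²) + O = 2*O² + O = O + 2*O²)
I = 4 (I = 2² = 4)
F = -80 (F = -77 - (1 + 2*1) = -77 - (1 + 2) = -77 - 3 = -80)
I + F = 4 - 80 = -76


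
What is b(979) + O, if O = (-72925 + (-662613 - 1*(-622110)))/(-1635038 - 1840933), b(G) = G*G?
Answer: 3331513234639/3475971 ≈ 9.5844e+5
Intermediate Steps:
b(G) = G²
O = 113428/3475971 (O = (-72925 + (-662613 + 622110))/(-3475971) = (-72925 - 40503)*(-1/3475971) = -113428*(-1/3475971) = 113428/3475971 ≈ 0.032632)
b(979) + O = 979² + 113428/3475971 = 958441 + 113428/3475971 = 3331513234639/3475971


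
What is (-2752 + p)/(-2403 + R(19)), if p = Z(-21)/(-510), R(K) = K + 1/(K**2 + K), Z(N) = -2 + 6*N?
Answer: 53328896/46201869 ≈ 1.1543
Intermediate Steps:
R(K) = K + 1/(K + K**2)
p = 64/255 (p = (-2 + 6*(-21))/(-510) = (-2 - 126)*(-1/510) = -128*(-1/510) = 64/255 ≈ 0.25098)
(-2752 + p)/(-2403 + R(19)) = (-2752 + 64/255)/(-2403 + (1 + 19**2 + 19**3)/(19*(1 + 19))) = -701696/(255*(-2403 + (1/19)*(1 + 361 + 6859)/20)) = -701696/(255*(-2403 + (1/19)*(1/20)*7221)) = -701696/(255*(-2403 + 7221/380)) = -701696/(255*(-905919/380)) = -701696/255*(-380/905919) = 53328896/46201869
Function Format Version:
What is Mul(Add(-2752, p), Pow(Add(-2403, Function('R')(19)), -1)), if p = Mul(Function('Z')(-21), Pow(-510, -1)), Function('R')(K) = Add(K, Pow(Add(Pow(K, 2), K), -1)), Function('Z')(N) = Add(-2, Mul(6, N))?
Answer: Rational(53328896, 46201869) ≈ 1.1543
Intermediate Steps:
Function('R')(K) = Add(K, Pow(Add(K, Pow(K, 2)), -1))
p = Rational(64, 255) (p = Mul(Add(-2, Mul(6, -21)), Pow(-510, -1)) = Mul(Add(-2, -126), Rational(-1, 510)) = Mul(-128, Rational(-1, 510)) = Rational(64, 255) ≈ 0.25098)
Mul(Add(-2752, p), Pow(Add(-2403, Function('R')(19)), -1)) = Mul(Add(-2752, Rational(64, 255)), Pow(Add(-2403, Mul(Pow(19, -1), Pow(Add(1, 19), -1), Add(1, Pow(19, 2), Pow(19, 3)))), -1)) = Mul(Rational(-701696, 255), Pow(Add(-2403, Mul(Rational(1, 19), Pow(20, -1), Add(1, 361, 6859))), -1)) = Mul(Rational(-701696, 255), Pow(Add(-2403, Mul(Rational(1, 19), Rational(1, 20), 7221)), -1)) = Mul(Rational(-701696, 255), Pow(Add(-2403, Rational(7221, 380)), -1)) = Mul(Rational(-701696, 255), Pow(Rational(-905919, 380), -1)) = Mul(Rational(-701696, 255), Rational(-380, 905919)) = Rational(53328896, 46201869)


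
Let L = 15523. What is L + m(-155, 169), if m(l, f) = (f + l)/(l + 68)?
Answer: 1350487/87 ≈ 15523.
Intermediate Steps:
m(l, f) = (f + l)/(68 + l)
L + m(-155, 169) = 15523 + (169 - 155)/(68 - 155) = 15523 + 14/(-87) = 15523 - 1/87*14 = 15523 - 14/87 = 1350487/87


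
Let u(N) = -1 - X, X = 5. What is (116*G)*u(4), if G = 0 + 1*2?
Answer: -1392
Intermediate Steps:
u(N) = -6 (u(N) = -1 - 1*5 = -1 - 5 = -6)
G = 2 (G = 0 + 2 = 2)
(116*G)*u(4) = (116*2)*(-6) = 232*(-6) = -1392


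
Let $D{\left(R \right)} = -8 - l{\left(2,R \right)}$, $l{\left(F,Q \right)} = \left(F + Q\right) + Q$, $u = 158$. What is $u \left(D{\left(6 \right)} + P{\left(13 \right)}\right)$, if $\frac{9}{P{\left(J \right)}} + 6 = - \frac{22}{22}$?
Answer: $- \frac{25754}{7} \approx -3679.1$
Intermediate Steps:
$P{\left(J \right)} = - \frac{9}{7}$ ($P{\left(J \right)} = \frac{9}{-6 - \frac{22}{22}} = \frac{9}{-6 - 1} = \frac{9}{-7} = 9 \left(- \frac{1}{7}\right) = - \frac{9}{7}$)
$l{\left(F,Q \right)} = F + 2 Q$
$D{\left(R \right)} = -10 - 2 R$ ($D{\left(R \right)} = -8 - \left(2 + 2 R\right) = -10 - 2 R$)
$u \left(D{\left(6 \right)} + P{\left(13 \right)}\right) = 158 \left(\left(-10 - 12\right) - \frac{9}{7}\right) = 158 \left(-22 - \frac{9}{7}\right) = 158 \left(- \frac{163}{7}\right) = - \frac{25754}{7}$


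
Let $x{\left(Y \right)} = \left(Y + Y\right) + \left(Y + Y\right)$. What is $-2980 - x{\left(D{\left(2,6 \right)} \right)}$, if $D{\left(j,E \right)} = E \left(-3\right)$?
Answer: $-2908$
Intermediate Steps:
$D{\left(j,E \right)} = - 3 E$
$x{\left(Y \right)} = 4 Y$ ($x{\left(Y \right)} = 2 Y + 2 Y = 4 Y$)
$-2980 - x{\left(D{\left(2,6 \right)} \right)} = -2980 - 4 \left(\left(-3\right) 6\right) = -2980 - 4 \left(-18\right) = -2980 - -72 = -2980 + 72 = -2908$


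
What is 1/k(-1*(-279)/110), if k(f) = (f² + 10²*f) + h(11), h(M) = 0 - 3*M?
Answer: 12100/2747541 ≈ 0.0044039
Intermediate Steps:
h(M) = -3*M
k(f) = -33 + f² + 100*f (k(f) = (f² + 10²*f) - 3*11 = (f² + 100*f) - 33 = -33 + f² + 100*f)
1/k(-1*(-279)/110) = 1/(-33 + (-1*(-279)/110)² + 100*(-1*(-279)/110)) = 1/(-33 + (279*(1/110))² + 100*(279*(1/110))) = 1/(-33 + (279/110)² + 100*(279/110)) = 1/(-33 + 77841/12100 + 2790/11) = 1/(2747541/12100) = 12100/2747541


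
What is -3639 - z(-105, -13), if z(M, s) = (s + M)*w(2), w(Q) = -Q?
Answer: -3875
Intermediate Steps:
z(M, s) = -2*M - 2*s (z(M, s) = (s + M)*(-1*2) = (M + s)*(-2) = -2*M - 2*s)
-3639 - z(-105, -13) = -3639 - (-2*(-105) - 2*(-13)) = -3639 - (210 + 26) = -3639 - 1*236 = -3639 - 236 = -3875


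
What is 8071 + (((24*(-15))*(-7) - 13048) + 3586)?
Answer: 1129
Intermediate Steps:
8071 + (((24*(-15))*(-7) - 13048) + 3586) = 8071 + ((-360*(-7) - 13048) + 3586) = 8071 + ((2520 - 13048) + 3586) = 8071 + (-10528 + 3586) = 8071 - 6942 = 1129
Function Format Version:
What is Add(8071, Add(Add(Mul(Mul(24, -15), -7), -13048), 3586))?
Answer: 1129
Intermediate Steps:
Add(8071, Add(Add(Mul(Mul(24, -15), -7), -13048), 3586)) = Add(8071, Add(Add(Mul(-360, -7), -13048), 3586)) = Add(8071, Add(Add(2520, -13048), 3586)) = Add(8071, Add(-10528, 3586)) = Add(8071, -6942) = 1129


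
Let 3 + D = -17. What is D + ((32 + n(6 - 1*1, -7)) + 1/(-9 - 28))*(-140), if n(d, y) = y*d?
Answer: 14940/37 ≈ 403.78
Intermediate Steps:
D = -20 (D = -3 - 17 = -20)
n(d, y) = d*y
D + ((32 + n(6 - 1*1, -7)) + 1/(-9 - 28))*(-140) = -20 + ((32 + (6 - 1*1)*(-7)) + 1/(-9 - 28))*(-140) = -20 + ((32 + (6 - 1)*(-7)) + 1/(-37))*(-140) = -20 + ((32 + 5*(-7)) - 1/37)*(-140) = -20 + ((32 - 35) - 1/37)*(-140) = -20 + (-3 - 1/37)*(-140) = -20 - 112/37*(-140) = -20 + 15680/37 = 14940/37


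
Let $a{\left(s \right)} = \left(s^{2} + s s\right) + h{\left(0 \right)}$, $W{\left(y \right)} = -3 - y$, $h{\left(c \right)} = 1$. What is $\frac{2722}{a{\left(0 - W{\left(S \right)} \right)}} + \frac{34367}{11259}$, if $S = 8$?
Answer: $\frac{481459}{33777} \approx 14.254$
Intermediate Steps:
$a{\left(s \right)} = 1 + 2 s^{2}$ ($a{\left(s \right)} = \left(s^{2} + s s\right) + 1 = \left(s^{2} + s^{2}\right) + 1 = 2 s^{2} + 1 = 1 + 2 s^{2}$)
$\frac{2722}{a{\left(0 - W{\left(S \right)} \right)}} + \frac{34367}{11259} = \frac{2722}{1 + 2 \left(0 - \left(-3 - 8\right)\right)^{2}} + \frac{34367}{11259} = \frac{2722}{1 + 2 \left(0 - \left(-3 - 8\right)\right)^{2}} + 34367 \cdot \frac{1}{11259} = \frac{2722}{1 + 2 \left(0 - -11\right)^{2}} + \frac{34367}{11259} = \frac{2722}{1 + 2 \left(0 + 11\right)^{2}} + \frac{34367}{11259} = \frac{2722}{1 + 2 \cdot 11^{2}} + \frac{34367}{11259} = \frac{2722}{1 + 2 \cdot 121} + \frac{34367}{11259} = \frac{2722}{1 + 242} + \frac{34367}{11259} = \frac{2722}{243} + \frac{34367}{11259} = \frac{481459}{33777}$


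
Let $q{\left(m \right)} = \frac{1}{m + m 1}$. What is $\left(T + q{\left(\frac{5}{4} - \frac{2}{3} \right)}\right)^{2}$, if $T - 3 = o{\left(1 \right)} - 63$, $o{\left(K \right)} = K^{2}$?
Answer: $\frac{165649}{49} \approx 3380.6$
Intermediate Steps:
$q{\left(m \right)} = \frac{1}{2 m}$ ($q{\left(m \right)} = \frac{1}{m + m} = \frac{1}{2 m}$)
$T = -59$ ($T = 3 + \left(1^{2} - 63\right) = 3 + \left(1 - 63\right) = 3 - 62 = -59$)
$\left(T + q{\left(\frac{5}{4} - \frac{2}{3} \right)}\right)^{2} = \left(-59 + \frac{1}{2 \left(\frac{5}{4} - \frac{2}{3}\right)}\right)^{2} = \left(-59 + \frac{1}{2 \cdot \frac{7}{12}}\right)^{2} = \left(-59 + \frac{1}{2} \cdot \frac{12}{7}\right)^{2} = \left(-59 + \frac{6}{7}\right)^{2} = \left(- \frac{407}{7}\right)^{2} = \frac{165649}{49}$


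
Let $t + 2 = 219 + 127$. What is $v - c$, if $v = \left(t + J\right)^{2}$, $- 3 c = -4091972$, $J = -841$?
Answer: $- \frac{3350945}{3} \approx -1.117 \cdot 10^{6}$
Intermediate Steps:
$t = 344$ ($t = -2 + \left(219 + 127\right) = -2 + 346 = 344$)
$c = \frac{4091972}{3}$ ($c = \left(- \frac{1}{3}\right) \left(-4091972\right) = \frac{4091972}{3} \approx 1.364 \cdot 10^{6}$)
$v = 247009$ ($v = \left(344 - 841\right)^{2} = \left(-497\right)^{2} = 247009$)
$v - c = 247009 - \frac{4091972}{3} = - \frac{3350945}{3}$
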